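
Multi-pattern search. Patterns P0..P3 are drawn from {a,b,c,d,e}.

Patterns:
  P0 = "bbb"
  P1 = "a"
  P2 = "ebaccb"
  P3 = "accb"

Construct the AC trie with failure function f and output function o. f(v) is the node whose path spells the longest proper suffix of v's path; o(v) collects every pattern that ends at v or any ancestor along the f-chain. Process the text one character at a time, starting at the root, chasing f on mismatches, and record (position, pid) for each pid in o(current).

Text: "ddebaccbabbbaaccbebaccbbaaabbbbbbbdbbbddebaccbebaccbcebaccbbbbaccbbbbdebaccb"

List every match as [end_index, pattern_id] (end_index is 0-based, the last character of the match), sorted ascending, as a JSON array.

Build:
Trie nodes:
  0='ε' goto a→4 b→1 e→5
  1='b' goto b→2
  2='bb' goto b→3
  3='bbb' goto ·  [P0 ends]
  4='a' goto c→11  [P1 ends]
  5='e' goto b→6
  6='eb' goto a→7
  7='eba' goto c→8
  8='ebac' goto c→9
  9='ebacc' goto b→10
  10='ebaccb' goto ·  [P2 ends]
  11='ac' goto c→12
  12='acc' goto b→13
  13='accb' goto ·  [P3 ends]

Failure links (BFS by depth):
  fail(1) 'b': from fail(0)=0 chase 'b': 0 ⇒ 0;  out=∅∪out(0)=∅
  fail(4) 'a': from fail(0)=0 chase 'a': 0 ⇒ 0;  out={1}∪out(0)={1}
  fail(5) 'e': from fail(0)=0 chase 'e': 0 ⇒ 0;  out=∅∪out(0)=∅
  fail(2) 'bb': from fail(1)=0 chase 'b': 0 ⇒ 1;  out=∅∪out(1)=∅
  fail(6) 'eb': from fail(5)=0 chase 'b': 0 ⇒ 1;  out=∅∪out(1)=∅
  fail(11) 'ac': from fail(4)=0 chase 'c': 0 ⇒ 0;  out=∅∪out(0)=∅
  fail(3) 'bbb': from fail(2)=1 chase 'b': 1 ⇒ 2;  out={0}∪out(2)={0}
  fail(7) 'eba': from fail(6)=1 chase 'a': 1→0 ⇒ 4;  out=∅∪out(4)={1}
  fail(12) 'acc': from fail(11)=0 chase 'c': 0 ⇒ 0;  out=∅∪out(0)=∅
  fail(8) 'ebac': from fail(7)=4 chase 'c': 4 ⇒ 11;  out=∅∪out(11)=∅
  fail(13) 'accb': from fail(12)=0 chase 'b': 0 ⇒ 1;  out={3}∪out(1)={3}
  fail(9) 'ebacc': from fail(8)=11 chase 'c': 11 ⇒ 12;  out=∅∪out(12)=∅
  fail(10) 'ebaccb': from fail(9)=12 chase 'b': 12 ⇒ 13;  out={2}∪out(13)={2,3}

Scan:
[0] read 'd'  n0⇒n0
[1] read 'd'  n0⇒n0
[2] read 'e'  n0⇒n5
[3] read 'b'  n5⇒n6
[4] read 'a'  n6⇒n7  → match P1@[4:4]
[5] read 'c'  n7⇒n8
[6] read 'c'  n8⇒n9
[7] read 'b'  n9⇒n10  → match P2@[2:7],P3@[4:7]
[8] read 'a'  n10⇒n4 ·f  → match P1@[8:8]
[9] read 'b'  n4⇒n1 ·f
[10] read 'b'  n1⇒n2
[11] read 'b'  n2⇒n3  → match P0@[9:11]
[12] read 'a'  n3⇒n4 ·f  → match P1@[12:12]
[13] read 'a'  n4⇒n4 ·f  → match P1@[13:13]
[14] read 'c'  n4⇒n11
[15] read 'c'  n11⇒n12
[16] read 'b'  n12⇒n13  → match P3@[13:16]
[17] read 'e'  n13⇒n5 ·f
[18] read 'b'  n5⇒n6
[19] read 'a'  n6⇒n7  → match P1@[19:19]
[20] read 'c'  n7⇒n8
[21] read 'c'  n8⇒n9
[22] read 'b'  n9⇒n10  → match P2@[17:22],P3@[19:22]
[23] read 'b'  n10⇒n2 ·f
[24] read 'a'  n2⇒n4 ·f  → match P1@[24:24]
[25] read 'a'  n4⇒n4 ·f  → match P1@[25:25]
[26] read 'a'  n4⇒n4 ·f  → match P1@[26:26]
[27] read 'b'  n4⇒n1 ·f
[28] read 'b'  n1⇒n2
[29] read 'b'  n2⇒n3  → match P0@[27:29]
[30] read 'b'  n3⇒n3 ·f  → match P0@[28:30]
[31] read 'b'  n3⇒n3 ·f  → match P0@[29:31]
[32] read 'b'  n3⇒n3 ·f  → match P0@[30:32]
[33] read 'b'  n3⇒n3 ·f  → match P0@[31:33]
[34] read 'd'  n3⇒n0 ·f
[35] read 'b'  n0⇒n1
[36] read 'b'  n1⇒n2
[37] read 'b'  n2⇒n3  → match P0@[35:37]
[38] read 'd'  n3⇒n0 ·f
[39] read 'd'  n0⇒n0
[40] read 'e'  n0⇒n5
[41] read 'b'  n5⇒n6
[42] read 'a'  n6⇒n7  → match P1@[42:42]
[43] read 'c'  n7⇒n8
[44] read 'c'  n8⇒n9
[45] read 'b'  n9⇒n10  → match P2@[40:45],P3@[42:45]
[46] read 'e'  n10⇒n5 ·f
[47] read 'b'  n5⇒n6
[48] read 'a'  n6⇒n7  → match P1@[48:48]
[49] read 'c'  n7⇒n8
[50] read 'c'  n8⇒n9
[51] read 'b'  n9⇒n10  → match P2@[46:51],P3@[48:51]
[52] read 'c'  n10⇒n0 ·f
[53] read 'e'  n0⇒n5
[54] read 'b'  n5⇒n6
[55] read 'a'  n6⇒n7  → match P1@[55:55]
[56] read 'c'  n7⇒n8
[57] read 'c'  n8⇒n9
[58] read 'b'  n9⇒n10  → match P2@[53:58],P3@[55:58]
[59] read 'b'  n10⇒n2 ·f
[60] read 'b'  n2⇒n3  → match P0@[58:60]
[61] read 'b'  n3⇒n3 ·f  → match P0@[59:61]
[62] read 'a'  n3⇒n4 ·f  → match P1@[62:62]
[63] read 'c'  n4⇒n11
[64] read 'c'  n11⇒n12
[65] read 'b'  n12⇒n13  → match P3@[62:65]
[66] read 'b'  n13⇒n2 ·f
[67] read 'b'  n2⇒n3  → match P0@[65:67]
[68] read 'b'  n3⇒n3 ·f  → match P0@[66:68]
[69] read 'd'  n3⇒n0 ·f
[70] read 'e'  n0⇒n5
[71] read 'b'  n5⇒n6
[72] read 'a'  n6⇒n7  → match P1@[72:72]
[73] read 'c'  n7⇒n8
[74] read 'c'  n8⇒n9
[75] read 'b'  n9⇒n10  → match P2@[70:75],P3@[72:75]

Matches: [[4,1],[7,2],[7,3],[8,1],[11,0],[12,1],[13,1],[16,3],[19,1],[22,2],[22,3],[24,1],[25,1],[26,1],[29,0],[30,0],[31,0],[32,0],[33,0],[37,0],[42,1],[45,2],[45,3],[48,1],[51,2],[51,3],[55,1],[58,2],[58,3],[60,0],[61,0],[62,1],[65,3],[67,0],[68,0],[72,1],[75,2],[75,3]]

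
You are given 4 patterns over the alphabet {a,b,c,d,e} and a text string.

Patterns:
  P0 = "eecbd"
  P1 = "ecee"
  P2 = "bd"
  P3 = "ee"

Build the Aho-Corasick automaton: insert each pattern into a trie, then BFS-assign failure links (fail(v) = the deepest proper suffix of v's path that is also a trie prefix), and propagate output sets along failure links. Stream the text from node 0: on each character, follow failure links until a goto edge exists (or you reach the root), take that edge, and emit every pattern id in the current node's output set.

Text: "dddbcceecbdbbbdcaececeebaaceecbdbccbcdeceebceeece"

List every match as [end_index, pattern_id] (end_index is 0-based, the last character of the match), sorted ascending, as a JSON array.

Build automaton:
Trie (insert patterns):
  0='ε' goto b→9 e→1
  1='e' goto c→6 e→2
  2='ee' goto c→3  [P3 ends]
  3='eec' goto b→4
  4='eecb' goto d→5
  5='eecbd' goto ·  [P0 ends]
  6='ec' goto e→7
  7='ece' goto e→8
  8='ecee' goto ·  [P1 ends]
  9='b' goto d→10
  10='bd' goto ·  [P2 ends]

BFS fail/out derivation:
  fail(1) 'e': from fail(0)=0 chase 'e': 0 ⇒ 0;  out=∅∪out(0)=∅
  fail(9) 'b': from fail(0)=0 chase 'b': 0 ⇒ 0;  out=∅∪out(0)=∅
  fail(2) 'ee': from fail(1)=0 chase 'e': 0 ⇒ 1;  out={3}∪out(1)={3}
  fail(6) 'ec': from fail(1)=0 chase 'c': 0 ⇒ 0;  out=∅∪out(0)=∅
  fail(10) 'bd': from fail(9)=0 chase 'd': 0 ⇒ 0;  out={2}∪out(0)={2}
  fail(3) 'eec': from fail(2)=1 chase 'c': 1 ⇒ 6;  out=∅∪out(6)=∅
  fail(7) 'ece': from fail(6)=0 chase 'e': 0 ⇒ 1;  out=∅∪out(1)=∅
  fail(4) 'eecb': from fail(3)=6 chase 'b': 6→0 ⇒ 9;  out=∅∪out(9)=∅
  fail(8) 'ecee': from fail(7)=1 chase 'e': 1 ⇒ 2;  out={1}∪out(2)={1,3}
  fail(5) 'eecbd': from fail(4)=9 chase 'd': 9 ⇒ 10;  out={0}∪out(10)={0,2}

Run:
i=0 'd': node 0→0
i=1 'd': node 0→0
i=2 'd': node 0→0
i=3 'b': node 0→9
i=4 'c': node 9→0 (via fail)
i=5 'c': node 0→0
i=6 'e': node 0→1
i=7 'e': node 1→2  emit P3@[6:7]
i=8 'c': node 2→3
i=9 'b': node 3→4
i=10 'd': node 4→5  emit P0@[6:10],P2@[9:10]
i=11 'b': node 5→9 (via fail)
i=12 'b': node 9→9 (via fail)
i=13 'b': node 9→9 (via fail)
i=14 'd': node 9→10  emit P2@[13:14]
i=15 'c': node 10→0 (via fail)
i=16 'a': node 0→0
i=17 'e': node 0→1
i=18 'c': node 1→6
i=19 'e': node 6→7
i=20 'c': node 7→6 (via fail)
i=21 'e': node 6→7
i=22 'e': node 7→8  emit P1@[19:22],P3@[21:22]
i=23 'b': node 8→9 (via fail)
i=24 'a': node 9→0 (via fail)
i=25 'a': node 0→0
i=26 'c': node 0→0
i=27 'e': node 0→1
i=28 'e': node 1→2  emit P3@[27:28]
i=29 'c': node 2→3
i=30 'b': node 3→4
i=31 'd': node 4→5  emit P0@[27:31],P2@[30:31]
i=32 'b': node 5→9 (via fail)
i=33 'c': node 9→0 (via fail)
i=34 'c': node 0→0
i=35 'b': node 0→9
i=36 'c': node 9→0 (via fail)
i=37 'd': node 0→0
i=38 'e': node 0→1
i=39 'c': node 1→6
i=40 'e': node 6→7
i=41 'e': node 7→8  emit P1@[38:41],P3@[40:41]
i=42 'b': node 8→9 (via fail)
i=43 'c': node 9→0 (via fail)
i=44 'e': node 0→1
i=45 'e': node 1→2  emit P3@[44:45]
i=46 'e': node 2→2 (via fail)  emit P3@[45:46]
i=47 'c': node 2→3
i=48 'e': node 3→7 (via fail)

Result: [[7,3],[10,0],[10,2],[14,2],[22,1],[22,3],[28,3],[31,0],[31,2],[41,1],[41,3],[45,3],[46,3]]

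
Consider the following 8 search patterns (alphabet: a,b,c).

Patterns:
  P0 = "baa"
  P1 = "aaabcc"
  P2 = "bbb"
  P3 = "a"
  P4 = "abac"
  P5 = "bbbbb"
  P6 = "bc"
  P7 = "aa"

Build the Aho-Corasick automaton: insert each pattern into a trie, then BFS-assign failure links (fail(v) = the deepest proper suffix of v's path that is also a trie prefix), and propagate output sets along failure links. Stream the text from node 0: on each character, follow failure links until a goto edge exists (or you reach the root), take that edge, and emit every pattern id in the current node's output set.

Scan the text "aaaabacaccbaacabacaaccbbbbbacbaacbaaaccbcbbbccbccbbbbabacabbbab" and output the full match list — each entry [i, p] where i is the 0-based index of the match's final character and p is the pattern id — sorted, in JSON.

Build:
Trie (insert patterns):
  n0 'ε': a→4 b→1
  n1 'b': a→2 b→10 c→17
  n2 'ba': a→3
  n3 'baa': ·  [P0 ends]
  n4 'a': a→5 b→12  [P3 ends]
  n5 'aa': a→6  [P7 ends]
  n6 'aaa': b→7
  n7 'aaab': c→8
  n8 'aaabc': c→9
  n9 'aaabcc': ·  [P1 ends]
  n10 'bb': b→11
  n11 'bbb': b→15  [P2 ends]
  n12 'ab': a→13
  n13 'aba': c→14
  n14 'abac': ·  [P4 ends]
  n15 'bbbb': b→16
  n16 'bbbbb': ·  [P5 ends]
  n17 'bc': ·  [P6 ends]

BFS fail/out derivation:
  n1('b'): parent n0 fail=0; on 'b' 0 → fail=0;  out ∅∪∅=∅
  n4('a'): parent n0 fail=0; on 'a' 0 → fail=0;  out {3}∪∅={3}
  n2('ba'): parent n1 fail=0; on 'a' 0 → fail=4;  out ∅∪{3}={3}
  n5('aa'): parent n4 fail=0; on 'a' 0 → fail=4;  out {7}∪{3}={3,7}
  n10('bb'): parent n1 fail=0; on 'b' 0 → fail=1;  out ∅∪∅=∅
  n12('ab'): parent n4 fail=0; on 'b' 0 → fail=1;  out ∅∪∅=∅
  n17('bc'): parent n1 fail=0; on 'c' 0 → fail=0;  out {6}∪∅={6}
  n3('baa'): parent n2 fail=4; on 'a' 4 → fail=5;  out {0}∪{3,7}={0,3,7}
  n6('aaa'): parent n5 fail=4; on 'a' 4 → fail=5;  out ∅∪{3,7}={3,7}
  n11('bbb'): parent n10 fail=1; on 'b' 1 → fail=10;  out {2}∪∅={2}
  n13('aba'): parent n12 fail=1; on 'a' 1 → fail=2;  out ∅∪{3}={3}
  n7('aaab'): parent n6 fail=5; on 'b' 5→4 → fail=12;  out ∅∪∅=∅
  n14('abac'): parent n13 fail=2; on 'c' 2→4→0 → fail=0;  out {4}∪∅={4}
  n15('bbbb'): parent n11 fail=10; on 'b' 10 → fail=11;  out ∅∪{2}={2}
  n8('aaabc'): parent n7 fail=12; on 'c' 12→1 → fail=17;  out ∅∪{6}={6}
  n16('bbbbb'): parent n15 fail=11; on 'b' 11 → fail=15;  out {5}∪{2}={2,5}
  n9('aaabcc'): parent n8 fail=17; on 'c' 17→0 → fail=0;  out {1}∪∅={1}

Run:
[0] read 'a'  n0⇒n4  → match P3@[0:0]
[1] read 'a'  n4⇒n5  → match P3@[1:1],P7@[0:1]
[2] read 'a'  n5⇒n6  → match P3@[2:2],P7@[1:2]
[3] read 'a'  n6⇒n6 (via fail)  → match P3@[3:3],P7@[2:3]
[4] read 'b'  n6⇒n7
[5] read 'a'  n7⇒n13 (via fail)  → match P3@[5:5]
[6] read 'c'  n13⇒n14  → match P4@[3:6]
[7] read 'a'  n14⇒n4 (via fail)  → match P3@[7:7]
[8] read 'c'  n4⇒n0 (via fail)
[9] read 'c'  n0⇒n0
[10] read 'b'  n0⇒n1
[11] read 'a'  n1⇒n2  → match P3@[11:11]
[12] read 'a'  n2⇒n3  → match P0@[10:12],P3@[12:12],P7@[11:12]
[13] read 'c'  n3⇒n0 (via fail)
[14] read 'a'  n0⇒n4  → match P3@[14:14]
[15] read 'b'  n4⇒n12
[16] read 'a'  n12⇒n13  → match P3@[16:16]
[17] read 'c'  n13⇒n14  → match P4@[14:17]
[18] read 'a'  n14⇒n4 (via fail)  → match P3@[18:18]
[19] read 'a'  n4⇒n5  → match P3@[19:19],P7@[18:19]
[20] read 'c'  n5⇒n0 (via fail)
[21] read 'c'  n0⇒n0
[22] read 'b'  n0⇒n1
[23] read 'b'  n1⇒n10
[24] read 'b'  n10⇒n11  → match P2@[22:24]
[25] read 'b'  n11⇒n15  → match P2@[23:25]
[26] read 'b'  n15⇒n16  → match P2@[24:26],P5@[22:26]
[27] read 'a'  n16⇒n2 (via fail)  → match P3@[27:27]
[28] read 'c'  n2⇒n0 (via fail)
[29] read 'b'  n0⇒n1
[30] read 'a'  n1⇒n2  → match P3@[30:30]
[31] read 'a'  n2⇒n3  → match P0@[29:31],P3@[31:31],P7@[30:31]
[32] read 'c'  n3⇒n0 (via fail)
[33] read 'b'  n0⇒n1
[34] read 'a'  n1⇒n2  → match P3@[34:34]
[35] read 'a'  n2⇒n3  → match P0@[33:35],P3@[35:35],P7@[34:35]
[36] read 'a'  n3⇒n6 (via fail)  → match P3@[36:36],P7@[35:36]
[37] read 'c'  n6⇒n0 (via fail)
[38] read 'c'  n0⇒n0
[39] read 'b'  n0⇒n1
[40] read 'c'  n1⇒n17  → match P6@[39:40]
[41] read 'b'  n17⇒n1 (via fail)
[42] read 'b'  n1⇒n10
[43] read 'b'  n10⇒n11  → match P2@[41:43]
[44] read 'c'  n11⇒n17 (via fail)  → match P6@[43:44]
[45] read 'c'  n17⇒n0 (via fail)
[46] read 'b'  n0⇒n1
[47] read 'c'  n1⇒n17  → match P6@[46:47]
[48] read 'c'  n17⇒n0 (via fail)
[49] read 'b'  n0⇒n1
[50] read 'b'  n1⇒n10
[51] read 'b'  n10⇒n11  → match P2@[49:51]
[52] read 'b'  n11⇒n15  → match P2@[50:52]
[53] read 'a'  n15⇒n2 (via fail)  → match P3@[53:53]
[54] read 'b'  n2⇒n12 (via fail)
[55] read 'a'  n12⇒n13  → match P3@[55:55]
[56] read 'c'  n13⇒n14  → match P4@[53:56]
[57] read 'a'  n14⇒n4 (via fail)  → match P3@[57:57]
[58] read 'b'  n4⇒n12
[59] read 'b'  n12⇒n10 (via fail)
[60] read 'b'  n10⇒n11  → match P2@[58:60]
[61] read 'a'  n11⇒n2 (via fail)  → match P3@[61:61]
[62] read 'b'  n2⇒n12 (via fail)

All matches (sorted): [[0,3],[1,3],[1,7],[2,3],[2,7],[3,3],[3,7],[5,3],[6,4],[7,3],[11,3],[12,0],[12,3],[12,7],[14,3],[16,3],[17,4],[18,3],[19,3],[19,7],[24,2],[25,2],[26,2],[26,5],[27,3],[30,3],[31,0],[31,3],[31,7],[34,3],[35,0],[35,3],[35,7],[36,3],[36,7],[40,6],[43,2],[44,6],[47,6],[51,2],[52,2],[53,3],[55,3],[56,4],[57,3],[60,2],[61,3]]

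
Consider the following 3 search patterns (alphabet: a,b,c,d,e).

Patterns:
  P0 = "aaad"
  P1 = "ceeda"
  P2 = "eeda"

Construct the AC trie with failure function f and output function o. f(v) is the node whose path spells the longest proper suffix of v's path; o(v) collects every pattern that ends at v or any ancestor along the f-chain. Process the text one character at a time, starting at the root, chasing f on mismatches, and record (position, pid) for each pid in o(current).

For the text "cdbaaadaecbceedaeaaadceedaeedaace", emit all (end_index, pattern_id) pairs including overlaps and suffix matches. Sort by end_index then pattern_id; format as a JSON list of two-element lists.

Build:
Trie (insert patterns):
  n0 'ε': a→1 c→5 e→10
  n1 'a': a→2
  n2 'aa': a→3
  n3 'aaa': d→4
  n4 'aaad': ·  [P0 ends]
  n5 'c': e→6
  n6 'ce': e→7
  n7 'cee': d→8
  n8 'ceed': a→9
  n9 'ceeda': ·  [P1 ends]
  n10 'e': e→11
  n11 'ee': d→12
  n12 'eed': a→13
  n13 'eeda': ·  [P2 ends]

Failure links (BFS by depth):
  n1('a'): parent n0 fail=0; on 'a' 0 → fail=0;  out ∅∪∅=∅
  n5('c'): parent n0 fail=0; on 'c' 0 → fail=0;  out ∅∪∅=∅
  n10('e'): parent n0 fail=0; on 'e' 0 → fail=0;  out ∅∪∅=∅
  n2('aa'): parent n1 fail=0; on 'a' 0 → fail=1;  out ∅∪∅=∅
  n6('ce'): parent n5 fail=0; on 'e' 0 → fail=10;  out ∅∪∅=∅
  n11('ee'): parent n10 fail=0; on 'e' 0 → fail=10;  out ∅∪∅=∅
  n3('aaa'): parent n2 fail=1; on 'a' 1 → fail=2;  out ∅∪∅=∅
  n7('cee'): parent n6 fail=10; on 'e' 10 → fail=11;  out ∅∪∅=∅
  n12('eed'): parent n11 fail=10; on 'd' 10→0 → fail=0;  out ∅∪∅=∅
  n4('aaad'): parent n3 fail=2; on 'd' 2→1→0 → fail=0;  out {0}∪∅={0}
  n8('ceed'): parent n7 fail=11; on 'd' 11 → fail=12;  out ∅∪∅=∅
  n13('eeda'): parent n12 fail=0; on 'a' 0 → fail=1;  out {2}∪∅={2}
  n9('ceeda'): parent n8 fail=12; on 'a' 12 → fail=13;  out {1}∪{2}={1,2}

Run:
i=0 'c': node 0→5
i=1 'd': node 5→0 (via fail)
i=2 'b': node 0→0
i=3 'a': node 0→1
i=4 'a': node 1→2
i=5 'a': node 2→3
i=6 'd': node 3→4  → match P0@[3:6]
i=7 'a': node 4→1 (via fail)
i=8 'e': node 1→10 (via fail)
i=9 'c': node 10→5 (via fail)
i=10 'b': node 5→0 (via fail)
i=11 'c': node 0→5
i=12 'e': node 5→6
i=13 'e': node 6→7
i=14 'd': node 7→8
i=15 'a': node 8→9  → match P1@[11:15],P2@[12:15]
i=16 'e': node 9→10 (via fail)
i=17 'a': node 10→1 (via fail)
i=18 'a': node 1→2
i=19 'a': node 2→3
i=20 'd': node 3→4  → match P0@[17:20]
i=21 'c': node 4→5 (via fail)
i=22 'e': node 5→6
i=23 'e': node 6→7
i=24 'd': node 7→8
i=25 'a': node 8→9  → match P1@[21:25],P2@[22:25]
i=26 'e': node 9→10 (via fail)
i=27 'e': node 10→11
i=28 'd': node 11→12
i=29 'a': node 12→13  → match P2@[26:29]
i=30 'a': node 13→2 (via fail)
i=31 'c': node 2→5 (via fail)
i=32 'e': node 5→6

Matches: [[6,0],[15,1],[15,2],[20,0],[25,1],[25,2],[29,2]]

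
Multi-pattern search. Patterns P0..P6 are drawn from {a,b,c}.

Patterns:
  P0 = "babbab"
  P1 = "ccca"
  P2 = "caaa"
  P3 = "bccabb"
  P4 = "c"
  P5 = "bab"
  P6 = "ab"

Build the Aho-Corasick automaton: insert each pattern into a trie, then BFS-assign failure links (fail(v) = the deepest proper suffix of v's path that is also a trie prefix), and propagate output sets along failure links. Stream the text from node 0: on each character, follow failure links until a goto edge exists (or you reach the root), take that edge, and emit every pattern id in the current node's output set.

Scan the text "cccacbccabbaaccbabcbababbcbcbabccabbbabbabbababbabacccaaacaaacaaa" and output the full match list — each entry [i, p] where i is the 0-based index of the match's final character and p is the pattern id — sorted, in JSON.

Build automaton:
Trie nodes:
  0='ε' goto a→19 b→1 c→7
  1='b' goto a→2 c→14
  2='ba' goto b→3
  3='bab' goto b→4  ←P5
  4='babb' goto a→5
  5='babba' goto b→6
  6='babbab' goto ·  ←P0
  7='c' goto a→11 c→8  ←P4
  8='cc' goto c→9
  9='ccc' goto a→10
  10='ccca' goto ·  ←P1
  11='ca' goto a→12
  12='caa' goto a→13
  13='caaa' goto ·  ←P2
  14='bc' goto c→15
  15='bcc' goto a→16
  16='bcca' goto b→17
  17='bccab' goto b→18
  18='bccabb' goto ·  ←P3
  19='a' goto b→20
  20='ab' goto ·  ←P6

BFS fail/out derivation:
  n1('b'): parent n0 fail=0; on 'b' 0 → fail=0;  out ∅∪∅=∅
  n7('c'): parent n0 fail=0; on 'c' 0 → fail=0;  out {4}∪∅={4}
  n19('a'): parent n0 fail=0; on 'a' 0 → fail=0;  out ∅∪∅=∅
  n2('ba'): parent n1 fail=0; on 'a' 0 → fail=19;  out ∅∪∅=∅
  n8('cc'): parent n7 fail=0; on 'c' 0 → fail=7;  out ∅∪{4}={4}
  n11('ca'): parent n7 fail=0; on 'a' 0 → fail=19;  out ∅∪∅=∅
  n14('bc'): parent n1 fail=0; on 'c' 0 → fail=7;  out ∅∪{4}={4}
  n20('ab'): parent n19 fail=0; on 'b' 0 → fail=1;  out {6}∪∅={6}
  n3('bab'): parent n2 fail=19; on 'b' 19 → fail=20;  out {5}∪{6}={5,6}
  n9('ccc'): parent n8 fail=7; on 'c' 7 → fail=8;  out ∅∪{4}={4}
  n12('caa'): parent n11 fail=19; on 'a' 19→0 → fail=19;  out ∅∪∅=∅
  n15('bcc'): parent n14 fail=7; on 'c' 7 → fail=8;  out ∅∪{4}={4}
  n4('babb'): parent n3 fail=20; on 'b' 20→1→0 → fail=1;  out ∅∪∅=∅
  n10('ccca'): parent n9 fail=8; on 'a' 8→7 → fail=11;  out {1}∪∅={1}
  n13('caaa'): parent n12 fail=19; on 'a' 19→0 → fail=19;  out {2}∪∅={2}
  n16('bcca'): parent n15 fail=8; on 'a' 8→7 → fail=11;  out ∅∪∅=∅
  n5('babba'): parent n4 fail=1; on 'a' 1 → fail=2;  out ∅∪∅=∅
  n17('bccab'): parent n16 fail=11; on 'b' 11→19 → fail=20;  out ∅∪{6}={6}
  n6('babbab'): parent n5 fail=2; on 'b' 2 → fail=3;  out {0}∪{5,6}={0,5,6}
  n18('bccabb'): parent n17 fail=20; on 'b' 20→1→0 → fail=1;  out {3}∪∅={3}

Scan:
i=0 'c': node 0→7  emit P4@[0:0]
i=1 'c': node 7→8  emit P4@[1:1]
i=2 'c': node 8→9  emit P4@[2:2]
i=3 'a': node 9→10  emit P1@[0:3]
i=4 'c': node 10→7 ·f  emit P4@[4:4]
i=5 'b': node 7→1 ·f
i=6 'c': node 1→14  emit P4@[6:6]
i=7 'c': node 14→15  emit P4@[7:7]
i=8 'a': node 15→16
i=9 'b': node 16→17  emit P6@[8:9]
i=10 'b': node 17→18  emit P3@[5:10]
i=11 'a': node 18→2 ·f
i=12 'a': node 2→19 ·f
i=13 'c': node 19→7 ·f  emit P4@[13:13]
i=14 'c': node 7→8  emit P4@[14:14]
i=15 'b': node 8→1 ·f
i=16 'a': node 1→2
i=17 'b': node 2→3  emit P5@[15:17],P6@[16:17]
i=18 'c': node 3→14 ·f  emit P4@[18:18]
i=19 'b': node 14→1 ·f
i=20 'a': node 1→2
i=21 'b': node 2→3  emit P5@[19:21],P6@[20:21]
i=22 'a': node 3→2 ·f
i=23 'b': node 2→3  emit P5@[21:23],P6@[22:23]
i=24 'b': node 3→4
i=25 'c': node 4→14 ·f  emit P4@[25:25]
i=26 'b': node 14→1 ·f
i=27 'c': node 1→14  emit P4@[27:27]
i=28 'b': node 14→1 ·f
i=29 'a': node 1→2
i=30 'b': node 2→3  emit P5@[28:30],P6@[29:30]
i=31 'c': node 3→14 ·f  emit P4@[31:31]
i=32 'c': node 14→15  emit P4@[32:32]
i=33 'a': node 15→16
i=34 'b': node 16→17  emit P6@[33:34]
i=35 'b': node 17→18  emit P3@[30:35]
i=36 'b': node 18→1 ·f
i=37 'a': node 1→2
i=38 'b': node 2→3  emit P5@[36:38],P6@[37:38]
i=39 'b': node 3→4
i=40 'a': node 4→5
i=41 'b': node 5→6  emit P0@[36:41],P5@[39:41],P6@[40:41]
i=42 'b': node 6→4 ·f
i=43 'a': node 4→5
i=44 'b': node 5→6  emit P0@[39:44],P5@[42:44],P6@[43:44]
i=45 'a': node 6→2 ·f
i=46 'b': node 2→3  emit P5@[44:46],P6@[45:46]
i=47 'b': node 3→4
i=48 'a': node 4→5
i=49 'b': node 5→6  emit P0@[44:49],P5@[47:49],P6@[48:49]
i=50 'a': node 6→2 ·f
i=51 'c': node 2→7 ·f  emit P4@[51:51]
i=52 'c': node 7→8  emit P4@[52:52]
i=53 'c': node 8→9  emit P4@[53:53]
i=54 'a': node 9→10  emit P1@[51:54]
i=55 'a': node 10→12 ·f
i=56 'a': node 12→13  emit P2@[53:56]
i=57 'c': node 13→7 ·f  emit P4@[57:57]
i=58 'a': node 7→11
i=59 'a': node 11→12
i=60 'a': node 12→13  emit P2@[57:60]
i=61 'c': node 13→7 ·f  emit P4@[61:61]
i=62 'a': node 7→11
i=63 'a': node 11→12
i=64 'a': node 12→13  emit P2@[61:64]

Result: [[0,4],[1,4],[2,4],[3,1],[4,4],[6,4],[7,4],[9,6],[10,3],[13,4],[14,4],[17,5],[17,6],[18,4],[21,5],[21,6],[23,5],[23,6],[25,4],[27,4],[30,5],[30,6],[31,4],[32,4],[34,6],[35,3],[38,5],[38,6],[41,0],[41,5],[41,6],[44,0],[44,5],[44,6],[46,5],[46,6],[49,0],[49,5],[49,6],[51,4],[52,4],[53,4],[54,1],[56,2],[57,4],[60,2],[61,4],[64,2]]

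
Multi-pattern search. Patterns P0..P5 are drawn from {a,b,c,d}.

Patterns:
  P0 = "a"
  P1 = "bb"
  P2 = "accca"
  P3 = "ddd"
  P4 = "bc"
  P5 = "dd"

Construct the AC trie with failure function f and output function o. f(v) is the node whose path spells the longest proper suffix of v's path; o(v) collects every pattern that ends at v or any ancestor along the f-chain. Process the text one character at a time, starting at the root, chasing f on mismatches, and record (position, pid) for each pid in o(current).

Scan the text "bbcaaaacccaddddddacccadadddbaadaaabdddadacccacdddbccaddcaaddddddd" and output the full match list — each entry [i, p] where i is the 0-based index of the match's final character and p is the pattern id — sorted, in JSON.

Build:
Trie nodes:
  0='ε' goto a→1 b→2 d→8
  1='a' goto c→4  ←P0
  2='b' goto b→3 c→11
  3='bb' goto ·  ←P1
  4='ac' goto c→5
  5='acc' goto c→6
  6='accc' goto a→7
  7='accca' goto ·  ←P2
  8='d' goto d→9
  9='dd' goto d→10  ←P5
  10='ddd' goto ·  ←P3
  11='bc' goto ·  ←P4

Failure links (BFS by depth):
  fail(1) 'a': from fail(0)=0 chase 'a': 0 ⇒ 0;  out={0}∪out(0)={0}
  fail(2) 'b': from fail(0)=0 chase 'b': 0 ⇒ 0;  out=∅∪out(0)=∅
  fail(8) 'd': from fail(0)=0 chase 'd': 0 ⇒ 0;  out=∅∪out(0)=∅
  fail(3) 'bb': from fail(2)=0 chase 'b': 0 ⇒ 2;  out={1}∪out(2)={1}
  fail(4) 'ac': from fail(1)=0 chase 'c': 0 ⇒ 0;  out=∅∪out(0)=∅
  fail(9) 'dd': from fail(8)=0 chase 'd': 0 ⇒ 8;  out={5}∪out(8)={5}
  fail(11) 'bc': from fail(2)=0 chase 'c': 0 ⇒ 0;  out={4}∪out(0)={4}
  fail(5) 'acc': from fail(4)=0 chase 'c': 0 ⇒ 0;  out=∅∪out(0)=∅
  fail(10) 'ddd': from fail(9)=8 chase 'd': 8 ⇒ 9;  out={3}∪out(9)={3,5}
  fail(6) 'accc': from fail(5)=0 chase 'c': 0 ⇒ 0;  out=∅∪out(0)=∅
  fail(7) 'accca': from fail(6)=0 chase 'a': 0 ⇒ 1;  out={2}∪out(1)={0,2}

Run:
pos 0 'b': at 2
pos 1 'b': at 3  emit P1@[0:1]
pos 2 'c': at 11 (fail-walked)  emit P4@[1:2]
pos 3 'a': at 1 (fail-walked)  emit P0@[3:3]
pos 4 'a': at 1 (fail-walked)  emit P0@[4:4]
pos 5 'a': at 1 (fail-walked)  emit P0@[5:5]
pos 6 'a': at 1 (fail-walked)  emit P0@[6:6]
pos 7 'c': at 4
pos 8 'c': at 5
pos 9 'c': at 6
pos 10 'a': at 7  emit P0@[10:10],P2@[6:10]
pos 11 'd': at 8 (fail-walked)
pos 12 'd': at 9  emit P5@[11:12]
pos 13 'd': at 10  emit P3@[11:13],P5@[12:13]
pos 14 'd': at 10 (fail-walked)  emit P3@[12:14],P5@[13:14]
pos 15 'd': at 10 (fail-walked)  emit P3@[13:15],P5@[14:15]
pos 16 'd': at 10 (fail-walked)  emit P3@[14:16],P5@[15:16]
pos 17 'a': at 1 (fail-walked)  emit P0@[17:17]
pos 18 'c': at 4
pos 19 'c': at 5
pos 20 'c': at 6
pos 21 'a': at 7  emit P0@[21:21],P2@[17:21]
pos 22 'd': at 8 (fail-walked)
pos 23 'a': at 1 (fail-walked)  emit P0@[23:23]
pos 24 'd': at 8 (fail-walked)
pos 25 'd': at 9  emit P5@[24:25]
pos 26 'd': at 10  emit P3@[24:26],P5@[25:26]
pos 27 'b': at 2 (fail-walked)
pos 28 'a': at 1 (fail-walked)  emit P0@[28:28]
pos 29 'a': at 1 (fail-walked)  emit P0@[29:29]
pos 30 'd': at 8 (fail-walked)
pos 31 'a': at 1 (fail-walked)  emit P0@[31:31]
pos 32 'a': at 1 (fail-walked)  emit P0@[32:32]
pos 33 'a': at 1 (fail-walked)  emit P0@[33:33]
pos 34 'b': at 2 (fail-walked)
pos 35 'd': at 8 (fail-walked)
pos 36 'd': at 9  emit P5@[35:36]
pos 37 'd': at 10  emit P3@[35:37],P5@[36:37]
pos 38 'a': at 1 (fail-walked)  emit P0@[38:38]
pos 39 'd': at 8 (fail-walked)
pos 40 'a': at 1 (fail-walked)  emit P0@[40:40]
pos 41 'c': at 4
pos 42 'c': at 5
pos 43 'c': at 6
pos 44 'a': at 7  emit P0@[44:44],P2@[40:44]
pos 45 'c': at 4 (fail-walked)
pos 46 'd': at 8 (fail-walked)
pos 47 'd': at 9  emit P5@[46:47]
pos 48 'd': at 10  emit P3@[46:48],P5@[47:48]
pos 49 'b': at 2 (fail-walked)
pos 50 'c': at 11  emit P4@[49:50]
pos 51 'c': at 0 (fail-walked)
pos 52 'a': at 1  emit P0@[52:52]
pos 53 'd': at 8 (fail-walked)
pos 54 'd': at 9  emit P5@[53:54]
pos 55 'c': at 0 (fail-walked)
pos 56 'a': at 1  emit P0@[56:56]
pos 57 'a': at 1 (fail-walked)  emit P0@[57:57]
pos 58 'd': at 8 (fail-walked)
pos 59 'd': at 9  emit P5@[58:59]
pos 60 'd': at 10  emit P3@[58:60],P5@[59:60]
pos 61 'd': at 10 (fail-walked)  emit P3@[59:61],P5@[60:61]
pos 62 'd': at 10 (fail-walked)  emit P3@[60:62],P5@[61:62]
pos 63 'd': at 10 (fail-walked)  emit P3@[61:63],P5@[62:63]
pos 64 'd': at 10 (fail-walked)  emit P3@[62:64],P5@[63:64]

All matches (sorted): [[1,1],[2,4],[3,0],[4,0],[5,0],[6,0],[10,0],[10,2],[12,5],[13,3],[13,5],[14,3],[14,5],[15,3],[15,5],[16,3],[16,5],[17,0],[21,0],[21,2],[23,0],[25,5],[26,3],[26,5],[28,0],[29,0],[31,0],[32,0],[33,0],[36,5],[37,3],[37,5],[38,0],[40,0],[44,0],[44,2],[47,5],[48,3],[48,5],[50,4],[52,0],[54,5],[56,0],[57,0],[59,5],[60,3],[60,5],[61,3],[61,5],[62,3],[62,5],[63,3],[63,5],[64,3],[64,5]]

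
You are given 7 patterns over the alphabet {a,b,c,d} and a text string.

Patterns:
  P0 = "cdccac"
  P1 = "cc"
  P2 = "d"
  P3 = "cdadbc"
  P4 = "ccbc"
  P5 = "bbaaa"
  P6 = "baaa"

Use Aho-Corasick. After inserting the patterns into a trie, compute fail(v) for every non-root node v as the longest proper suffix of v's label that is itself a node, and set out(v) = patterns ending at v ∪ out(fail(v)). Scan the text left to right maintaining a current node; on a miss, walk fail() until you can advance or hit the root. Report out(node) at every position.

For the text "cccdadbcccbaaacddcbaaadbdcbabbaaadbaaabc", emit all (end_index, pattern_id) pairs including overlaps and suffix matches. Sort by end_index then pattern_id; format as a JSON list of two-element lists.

Build automaton:
Trie (insert patterns):
  n0 'ε': b→15 c→1 d→8
  n1 'c': c→7 d→2
  n2 'cd': a→9 c→3
  n3 'cdc': c→4
  n4 'cdcc': a→5
  n5 'cdcca': c→6
  n6 'cdccac': ·  [P0 ends]
  n7 'cc': b→13  [P1 ends]
  n8 'd': ·  [P2 ends]
  n9 'cda': d→10
  n10 'cdad': b→11
  n11 'cdadb': c→12
  n12 'cdadbc': ·  [P3 ends]
  n13 'ccb': c→14
  n14 'ccbc': ·  [P4 ends]
  n15 'b': a→20 b→16
  n16 'bb': a→17
  n17 'bba': a→18
  n18 'bbaa': a→19
  n19 'bbaaa': ·  [P5 ends]
  n20 'ba': a→21
  n21 'baa': a→22
  n22 'baaa': ·  [P6 ends]

Failure links (BFS by depth):
  fail(1) 'c': from fail(0)=0 chase 'c': 0 ⇒ 0;  out=∅∪out(0)=∅
  fail(8) 'd': from fail(0)=0 chase 'd': 0 ⇒ 0;  out={2}∪out(0)={2}
  fail(15) 'b': from fail(0)=0 chase 'b': 0 ⇒ 0;  out=∅∪out(0)=∅
  fail(2) 'cd': from fail(1)=0 chase 'd': 0 ⇒ 8;  out=∅∪out(8)={2}
  fail(7) 'cc': from fail(1)=0 chase 'c': 0 ⇒ 1;  out={1}∪out(1)={1}
  fail(16) 'bb': from fail(15)=0 chase 'b': 0 ⇒ 15;  out=∅∪out(15)=∅
  fail(20) 'ba': from fail(15)=0 chase 'a': 0 ⇒ 0;  out=∅∪out(0)=∅
  fail(3) 'cdc': from fail(2)=8 chase 'c': 8→0 ⇒ 1;  out=∅∪out(1)=∅
  fail(9) 'cda': from fail(2)=8 chase 'a': 8→0 ⇒ 0;  out=∅∪out(0)=∅
  fail(13) 'ccb': from fail(7)=1 chase 'b': 1→0 ⇒ 15;  out=∅∪out(15)=∅
  fail(17) 'bba': from fail(16)=15 chase 'a': 15 ⇒ 20;  out=∅∪out(20)=∅
  fail(21) 'baa': from fail(20)=0 chase 'a': 0 ⇒ 0;  out=∅∪out(0)=∅
  fail(4) 'cdcc': from fail(3)=1 chase 'c': 1 ⇒ 7;  out=∅∪out(7)={1}
  fail(10) 'cdad': from fail(9)=0 chase 'd': 0 ⇒ 8;  out=∅∪out(8)={2}
  fail(14) 'ccbc': from fail(13)=15 chase 'c': 15→0 ⇒ 1;  out={4}∪out(1)={4}
  fail(18) 'bbaa': from fail(17)=20 chase 'a': 20 ⇒ 21;  out=∅∪out(21)=∅
  fail(22) 'baaa': from fail(21)=0 chase 'a': 0 ⇒ 0;  out={6}∪out(0)={6}
  fail(5) 'cdcca': from fail(4)=7 chase 'a': 7→1→0 ⇒ 0;  out=∅∪out(0)=∅
  fail(11) 'cdadb': from fail(10)=8 chase 'b': 8→0 ⇒ 15;  out=∅∪out(15)=∅
  fail(19) 'bbaaa': from fail(18)=21 chase 'a': 21 ⇒ 22;  out={5}∪out(22)={5,6}
  fail(6) 'cdccac': from fail(5)=0 chase 'c': 0 ⇒ 1;  out={0}∪out(1)={0}
  fail(12) 'cdadbc': from fail(11)=15 chase 'c': 15→0 ⇒ 1;  out={3}∪out(1)={3}

Run:
[0] read 'c'  n0⇒n1
[1] read 'c'  n1⇒n7  emit P1@[0:1]
[2] read 'c'  n7⇒n7 (fail-walked)  emit P1@[1:2]
[3] read 'd'  n7⇒n2 (fail-walked)  emit P2@[3:3]
[4] read 'a'  n2⇒n9
[5] read 'd'  n9⇒n10  emit P2@[5:5]
[6] read 'b'  n10⇒n11
[7] read 'c'  n11⇒n12  emit P3@[2:7]
[8] read 'c'  n12⇒n7 (fail-walked)  emit P1@[7:8]
[9] read 'c'  n7⇒n7 (fail-walked)  emit P1@[8:9]
[10] read 'b'  n7⇒n13
[11] read 'a'  n13⇒n20 (fail-walked)
[12] read 'a'  n20⇒n21
[13] read 'a'  n21⇒n22  emit P6@[10:13]
[14] read 'c'  n22⇒n1 (fail-walked)
[15] read 'd'  n1⇒n2  emit P2@[15:15]
[16] read 'd'  n2⇒n8 (fail-walked)  emit P2@[16:16]
[17] read 'c'  n8⇒n1 (fail-walked)
[18] read 'b'  n1⇒n15 (fail-walked)
[19] read 'a'  n15⇒n20
[20] read 'a'  n20⇒n21
[21] read 'a'  n21⇒n22  emit P6@[18:21]
[22] read 'd'  n22⇒n8 (fail-walked)  emit P2@[22:22]
[23] read 'b'  n8⇒n15 (fail-walked)
[24] read 'd'  n15⇒n8 (fail-walked)  emit P2@[24:24]
[25] read 'c'  n8⇒n1 (fail-walked)
[26] read 'b'  n1⇒n15 (fail-walked)
[27] read 'a'  n15⇒n20
[28] read 'b'  n20⇒n15 (fail-walked)
[29] read 'b'  n15⇒n16
[30] read 'a'  n16⇒n17
[31] read 'a'  n17⇒n18
[32] read 'a'  n18⇒n19  emit P5@[28:32],P6@[29:32]
[33] read 'd'  n19⇒n8 (fail-walked)  emit P2@[33:33]
[34] read 'b'  n8⇒n15 (fail-walked)
[35] read 'a'  n15⇒n20
[36] read 'a'  n20⇒n21
[37] read 'a'  n21⇒n22  emit P6@[34:37]
[38] read 'b'  n22⇒n15 (fail-walked)
[39] read 'c'  n15⇒n1 (fail-walked)

Result: [[1,1],[2,1],[3,2],[5,2],[7,3],[8,1],[9,1],[13,6],[15,2],[16,2],[21,6],[22,2],[24,2],[32,5],[32,6],[33,2],[37,6]]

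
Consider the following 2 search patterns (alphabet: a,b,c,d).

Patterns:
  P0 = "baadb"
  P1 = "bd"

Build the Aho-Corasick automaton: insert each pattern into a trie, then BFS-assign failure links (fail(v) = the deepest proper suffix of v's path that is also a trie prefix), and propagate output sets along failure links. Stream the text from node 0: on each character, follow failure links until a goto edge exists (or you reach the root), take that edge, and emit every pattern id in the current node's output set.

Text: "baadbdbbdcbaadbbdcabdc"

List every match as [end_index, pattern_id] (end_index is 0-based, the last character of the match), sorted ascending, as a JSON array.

Build:
Trie (insert patterns):
  0='ε' goto b→1
  1='b' goto a→2 d→6
  2='ba' goto a→3
  3='baa' goto d→4
  4='baad' goto b→5
  5='baadb' goto ·  [P0 ends]
  6='bd' goto ·  [P1 ends]

BFS fail/out derivation:
  fail(1) 'b': from fail(0)=0 chase 'b': 0 ⇒ 0;  out=∅∪out(0)=∅
  fail(2) 'ba': from fail(1)=0 chase 'a': 0 ⇒ 0;  out=∅∪out(0)=∅
  fail(6) 'bd': from fail(1)=0 chase 'd': 0 ⇒ 0;  out={1}∪out(0)={1}
  fail(3) 'baa': from fail(2)=0 chase 'a': 0 ⇒ 0;  out=∅∪out(0)=∅
  fail(4) 'baad': from fail(3)=0 chase 'd': 0 ⇒ 0;  out=∅∪out(0)=∅
  fail(5) 'baadb': from fail(4)=0 chase 'b': 0 ⇒ 1;  out={0}∪out(1)={0}

Text stream:
[0] read 'b'  n0⇒n1
[1] read 'a'  n1⇒n2
[2] read 'a'  n2⇒n3
[3] read 'd'  n3⇒n4
[4] read 'b'  n4⇒n5  emit P0@[0:4]
[5] read 'd'  n5⇒n6 (fail-walked)  emit P1@[4:5]
[6] read 'b'  n6⇒n1 (fail-walked)
[7] read 'b'  n1⇒n1 (fail-walked)
[8] read 'd'  n1⇒n6  emit P1@[7:8]
[9] read 'c'  n6⇒n0 (fail-walked)
[10] read 'b'  n0⇒n1
[11] read 'a'  n1⇒n2
[12] read 'a'  n2⇒n3
[13] read 'd'  n3⇒n4
[14] read 'b'  n4⇒n5  emit P0@[10:14]
[15] read 'b'  n5⇒n1 (fail-walked)
[16] read 'd'  n1⇒n6  emit P1@[15:16]
[17] read 'c'  n6⇒n0 (fail-walked)
[18] read 'a'  n0⇒n0
[19] read 'b'  n0⇒n1
[20] read 'd'  n1⇒n6  emit P1@[19:20]
[21] read 'c'  n6⇒n0 (fail-walked)

Matches: [[4,0],[5,1],[8,1],[14,0],[16,1],[20,1]]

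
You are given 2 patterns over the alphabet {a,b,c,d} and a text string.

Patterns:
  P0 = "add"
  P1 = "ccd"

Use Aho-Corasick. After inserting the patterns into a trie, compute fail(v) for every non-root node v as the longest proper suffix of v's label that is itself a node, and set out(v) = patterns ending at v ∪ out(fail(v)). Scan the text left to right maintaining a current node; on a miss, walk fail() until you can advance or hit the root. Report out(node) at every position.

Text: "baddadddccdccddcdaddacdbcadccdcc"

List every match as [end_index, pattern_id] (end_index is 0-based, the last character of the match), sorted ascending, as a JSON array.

Build:
Trie (insert patterns):
  n0 'ε': a→1 c→4
  n1 'a': d→2
  n2 'ad': d→3
  n3 'add': ·  [P0 ends]
  n4 'c': c→5
  n5 'cc': d→6
  n6 'ccd': ·  [P1 ends]

BFS fail/out derivation:
  n1('a'): parent n0 fail=0; on 'a' 0 → fail=0;  out ∅∪∅=∅
  n4('c'): parent n0 fail=0; on 'c' 0 → fail=0;  out ∅∪∅=∅
  n2('ad'): parent n1 fail=0; on 'd' 0 → fail=0;  out ∅∪∅=∅
  n5('cc'): parent n4 fail=0; on 'c' 0 → fail=4;  out ∅∪∅=∅
  n3('add'): parent n2 fail=0; on 'd' 0 → fail=0;  out {0}∪∅={0}
  n6('ccd'): parent n5 fail=4; on 'd' 4→0 → fail=0;  out {1}∪∅={1}

Text stream:
pos 0 'b': at 0
pos 1 'a': at 1
pos 2 'd': at 2
pos 3 'd': at 3  → match P0@[1:3]
pos 4 'a': at 1 ·f
pos 5 'd': at 2
pos 6 'd': at 3  → match P0@[4:6]
pos 7 'd': at 0 ·f
pos 8 'c': at 4
pos 9 'c': at 5
pos 10 'd': at 6  → match P1@[8:10]
pos 11 'c': at 4 ·f
pos 12 'c': at 5
pos 13 'd': at 6  → match P1@[11:13]
pos 14 'd': at 0 ·f
pos 15 'c': at 4
pos 16 'd': at 0 ·f
pos 17 'a': at 1
pos 18 'd': at 2
pos 19 'd': at 3  → match P0@[17:19]
pos 20 'a': at 1 ·f
pos 21 'c': at 4 ·f
pos 22 'd': at 0 ·f
pos 23 'b': at 0
pos 24 'c': at 4
pos 25 'a': at 1 ·f
pos 26 'd': at 2
pos 27 'c': at 4 ·f
pos 28 'c': at 5
pos 29 'd': at 6  → match P1@[27:29]
pos 30 'c': at 4 ·f
pos 31 'c': at 5

All matches (sorted): [[3,0],[6,0],[10,1],[13,1],[19,0],[29,1]]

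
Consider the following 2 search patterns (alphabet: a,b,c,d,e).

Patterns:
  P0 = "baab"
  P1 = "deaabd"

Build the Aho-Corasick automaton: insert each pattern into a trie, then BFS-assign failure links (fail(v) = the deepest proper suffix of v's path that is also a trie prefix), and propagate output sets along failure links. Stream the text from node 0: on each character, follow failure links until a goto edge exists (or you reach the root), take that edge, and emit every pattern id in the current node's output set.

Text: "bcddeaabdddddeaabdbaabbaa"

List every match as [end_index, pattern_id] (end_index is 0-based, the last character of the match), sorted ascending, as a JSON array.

Construct AC machine:
Trie nodes:
  0='ε' goto b→1 d→5
  1='b' goto a→2
  2='ba' goto a→3
  3='baa' goto b→4
  4='baab' goto ·  [P0 ends]
  5='d' goto e→6
  6='de' goto a→7
  7='dea' goto a→8
  8='deaa' goto b→9
  9='deaab' goto d→10
  10='deaabd' goto ·  [P1 ends]

Failure links (BFS by depth):
  n1('b'): parent n0 fail=0; on 'b' 0 → fail=0;  out ∅∪∅=∅
  n5('d'): parent n0 fail=0; on 'd' 0 → fail=0;  out ∅∪∅=∅
  n2('ba'): parent n1 fail=0; on 'a' 0 → fail=0;  out ∅∪∅=∅
  n6('de'): parent n5 fail=0; on 'e' 0 → fail=0;  out ∅∪∅=∅
  n3('baa'): parent n2 fail=0; on 'a' 0 → fail=0;  out ∅∪∅=∅
  n7('dea'): parent n6 fail=0; on 'a' 0 → fail=0;  out ∅∪∅=∅
  n4('baab'): parent n3 fail=0; on 'b' 0 → fail=1;  out {0}∪∅={0}
  n8('deaa'): parent n7 fail=0; on 'a' 0 → fail=0;  out ∅∪∅=∅
  n9('deaab'): parent n8 fail=0; on 'b' 0 → fail=1;  out ∅∪∅=∅
  n10('deaabd'): parent n9 fail=1; on 'd' 1→0 → fail=5;  out {1}∪∅={1}

Text stream:
[0] read 'b'  n0⇒n1
[1] read 'c'  n1⇒n0 (via fail)
[2] read 'd'  n0⇒n5
[3] read 'd'  n5⇒n5 (via fail)
[4] read 'e'  n5⇒n6
[5] read 'a'  n6⇒n7
[6] read 'a'  n7⇒n8
[7] read 'b'  n8⇒n9
[8] read 'd'  n9⇒n10  ** P1@[3:8]
[9] read 'd'  n10⇒n5 (via fail)
[10] read 'd'  n5⇒n5 (via fail)
[11] read 'd'  n5⇒n5 (via fail)
[12] read 'd'  n5⇒n5 (via fail)
[13] read 'e'  n5⇒n6
[14] read 'a'  n6⇒n7
[15] read 'a'  n7⇒n8
[16] read 'b'  n8⇒n9
[17] read 'd'  n9⇒n10  ** P1@[12:17]
[18] read 'b'  n10⇒n1 (via fail)
[19] read 'a'  n1⇒n2
[20] read 'a'  n2⇒n3
[21] read 'b'  n3⇒n4  ** P0@[18:21]
[22] read 'b'  n4⇒n1 (via fail)
[23] read 'a'  n1⇒n2
[24] read 'a'  n2⇒n3

Result: [[8,1],[17,1],[21,0]]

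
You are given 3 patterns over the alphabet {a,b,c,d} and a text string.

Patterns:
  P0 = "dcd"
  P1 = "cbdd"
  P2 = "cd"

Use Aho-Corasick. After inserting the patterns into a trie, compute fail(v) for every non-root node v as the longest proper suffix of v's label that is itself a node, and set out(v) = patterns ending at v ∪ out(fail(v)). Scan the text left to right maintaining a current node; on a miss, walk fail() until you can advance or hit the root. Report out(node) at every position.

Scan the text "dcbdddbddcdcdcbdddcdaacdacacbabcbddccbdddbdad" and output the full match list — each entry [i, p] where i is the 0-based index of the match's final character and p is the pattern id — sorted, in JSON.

Construct AC machine:
Trie (insert patterns):
  0='ε' goto c→4 d→1
  1='d' goto c→2
  2='dc' goto d→3
  3='dcd' goto ·  ←P0
  4='c' goto b→5 d→8
  5='cb' goto d→6
  6='cbd' goto d→7
  7='cbdd' goto ·  ←P1
  8='cd' goto ·  ←P2

Failure links (BFS by depth):
  n1('d'): parent n0 fail=0; on 'd' 0 → fail=0;  out ∅∪∅=∅
  n4('c'): parent n0 fail=0; on 'c' 0 → fail=0;  out ∅∪∅=∅
  n2('dc'): parent n1 fail=0; on 'c' 0 → fail=4;  out ∅∪∅=∅
  n5('cb'): parent n4 fail=0; on 'b' 0 → fail=0;  out ∅∪∅=∅
  n8('cd'): parent n4 fail=0; on 'd' 0 → fail=1;  out {2}∪∅={2}
  n3('dcd'): parent n2 fail=4; on 'd' 4 → fail=8;  out {0}∪{2}={0,2}
  n6('cbd'): parent n5 fail=0; on 'd' 0 → fail=1;  out ∅∪∅=∅
  n7('cbdd'): parent n6 fail=1; on 'd' 1→0 → fail=1;  out {1}∪∅={1}

Text stream:
i=0 'd': node 0→1
i=1 'c': node 1→2
i=2 'b': node 2→5 (fail-walked)
i=3 'd': node 5→6
i=4 'd': node 6→7  ** P1@[1:4]
i=5 'd': node 7→1 (fail-walked)
i=6 'b': node 1→0 (fail-walked)
i=7 'd': node 0→1
i=8 'd': node 1→1 (fail-walked)
i=9 'c': node 1→2
i=10 'd': node 2→3  ** P0@[8:10],P2@[9:10]
i=11 'c': node 3→2 (fail-walked)
i=12 'd': node 2→3  ** P0@[10:12],P2@[11:12]
i=13 'c': node 3→2 (fail-walked)
i=14 'b': node 2→5 (fail-walked)
i=15 'd': node 5→6
i=16 'd': node 6→7  ** P1@[13:16]
i=17 'd': node 7→1 (fail-walked)
i=18 'c': node 1→2
i=19 'd': node 2→3  ** P0@[17:19],P2@[18:19]
i=20 'a': node 3→0 (fail-walked)
i=21 'a': node 0→0
i=22 'c': node 0→4
i=23 'd': node 4→8  ** P2@[22:23]
i=24 'a': node 8→0 (fail-walked)
i=25 'c': node 0→4
i=26 'a': node 4→0 (fail-walked)
i=27 'c': node 0→4
i=28 'b': node 4→5
i=29 'a': node 5→0 (fail-walked)
i=30 'b': node 0→0
i=31 'c': node 0→4
i=32 'b': node 4→5
i=33 'd': node 5→6
i=34 'd': node 6→7  ** P1@[31:34]
i=35 'c': node 7→2 (fail-walked)
i=36 'c': node 2→4 (fail-walked)
i=37 'b': node 4→5
i=38 'd': node 5→6
i=39 'd': node 6→7  ** P1@[36:39]
i=40 'd': node 7→1 (fail-walked)
i=41 'b': node 1→0 (fail-walked)
i=42 'd': node 0→1
i=43 'a': node 1→0 (fail-walked)
i=44 'd': node 0→1

All matches (sorted): [[4,1],[10,0],[10,2],[12,0],[12,2],[16,1],[19,0],[19,2],[23,2],[34,1],[39,1]]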